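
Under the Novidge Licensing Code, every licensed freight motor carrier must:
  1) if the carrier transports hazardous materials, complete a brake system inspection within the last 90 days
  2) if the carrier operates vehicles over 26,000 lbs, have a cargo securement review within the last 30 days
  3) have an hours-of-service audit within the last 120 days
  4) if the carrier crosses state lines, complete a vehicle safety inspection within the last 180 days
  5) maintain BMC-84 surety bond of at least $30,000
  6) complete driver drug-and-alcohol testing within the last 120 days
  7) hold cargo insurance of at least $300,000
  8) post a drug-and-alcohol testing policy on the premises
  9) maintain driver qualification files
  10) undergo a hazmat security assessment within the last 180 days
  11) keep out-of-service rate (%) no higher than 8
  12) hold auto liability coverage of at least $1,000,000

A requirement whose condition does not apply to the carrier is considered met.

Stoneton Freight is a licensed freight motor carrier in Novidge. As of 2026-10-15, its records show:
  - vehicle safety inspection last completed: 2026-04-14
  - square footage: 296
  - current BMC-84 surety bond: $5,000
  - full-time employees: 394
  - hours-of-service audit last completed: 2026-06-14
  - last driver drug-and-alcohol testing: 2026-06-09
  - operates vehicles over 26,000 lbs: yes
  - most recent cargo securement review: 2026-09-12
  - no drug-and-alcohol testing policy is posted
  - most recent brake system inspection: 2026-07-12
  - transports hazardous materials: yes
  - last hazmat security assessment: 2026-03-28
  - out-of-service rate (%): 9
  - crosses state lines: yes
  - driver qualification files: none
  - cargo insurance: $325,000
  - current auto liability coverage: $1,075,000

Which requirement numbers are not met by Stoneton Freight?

1. condition 'transports hazardous materials' holds; brake system inspection 95 days ago vs limit 90 → not met
2. condition 'operates vehicles over 26,000 lbs' holds; cargo securement review 33 days ago vs limit 30 → not met
3. hours-of-service audit 123 days ago vs limit 120 → not met
4. condition 'crosses state lines' holds; vehicle safety inspection 184 days ago vs limit 180 → not met
5. BMC-84 surety bond $5,000 < $30,000 → not met
6. driver drug-and-alcohol testing 128 days ago vs limit 120 → not met
7. cargo insurance $325,000 ≥ $300,000 → met
8. drug-and-alcohol testing policy absent → not met
9. driver qualification files absent → not met
10. hazmat security assessment 201 days ago vs limit 180 → not met
11. out-of-service rate (%) 9 > 8 → not met
12. auto liability coverage $1,075,000 ≥ $1,000,000 → met
Not met: 1, 2, 3, 4, 5, 6, 8, 9, 10, 11

1, 2, 3, 4, 5, 6, 8, 9, 10, 11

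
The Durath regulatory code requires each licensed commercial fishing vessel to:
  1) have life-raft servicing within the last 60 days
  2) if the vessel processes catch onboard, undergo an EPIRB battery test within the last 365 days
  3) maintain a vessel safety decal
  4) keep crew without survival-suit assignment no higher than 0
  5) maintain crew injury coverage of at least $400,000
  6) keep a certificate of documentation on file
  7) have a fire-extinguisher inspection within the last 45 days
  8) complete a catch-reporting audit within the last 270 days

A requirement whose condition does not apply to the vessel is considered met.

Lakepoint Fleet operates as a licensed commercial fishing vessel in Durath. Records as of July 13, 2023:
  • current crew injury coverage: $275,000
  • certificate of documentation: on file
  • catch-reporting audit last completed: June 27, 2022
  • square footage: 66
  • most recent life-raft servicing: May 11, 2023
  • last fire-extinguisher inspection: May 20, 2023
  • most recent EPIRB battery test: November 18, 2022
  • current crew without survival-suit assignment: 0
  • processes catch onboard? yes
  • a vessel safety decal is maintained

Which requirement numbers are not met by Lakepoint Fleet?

1. life-raft servicing 63 days ago vs limit 60 → not met
2. condition 'processes catch onboard' holds; EPIRB battery test 237 days ago vs limit 365 → met
3. vessel safety decal present → met
4. crew without survival-suit assignment 0 ≤ 0 → met
5. crew injury coverage $275,000 < $400,000 → not met
6. certificate of documentation present → met
7. fire-extinguisher inspection 54 days ago vs limit 45 → not met
8. catch-reporting audit 381 days ago vs limit 270 → not met
Not met: 1, 5, 7, 8

1, 5, 7, 8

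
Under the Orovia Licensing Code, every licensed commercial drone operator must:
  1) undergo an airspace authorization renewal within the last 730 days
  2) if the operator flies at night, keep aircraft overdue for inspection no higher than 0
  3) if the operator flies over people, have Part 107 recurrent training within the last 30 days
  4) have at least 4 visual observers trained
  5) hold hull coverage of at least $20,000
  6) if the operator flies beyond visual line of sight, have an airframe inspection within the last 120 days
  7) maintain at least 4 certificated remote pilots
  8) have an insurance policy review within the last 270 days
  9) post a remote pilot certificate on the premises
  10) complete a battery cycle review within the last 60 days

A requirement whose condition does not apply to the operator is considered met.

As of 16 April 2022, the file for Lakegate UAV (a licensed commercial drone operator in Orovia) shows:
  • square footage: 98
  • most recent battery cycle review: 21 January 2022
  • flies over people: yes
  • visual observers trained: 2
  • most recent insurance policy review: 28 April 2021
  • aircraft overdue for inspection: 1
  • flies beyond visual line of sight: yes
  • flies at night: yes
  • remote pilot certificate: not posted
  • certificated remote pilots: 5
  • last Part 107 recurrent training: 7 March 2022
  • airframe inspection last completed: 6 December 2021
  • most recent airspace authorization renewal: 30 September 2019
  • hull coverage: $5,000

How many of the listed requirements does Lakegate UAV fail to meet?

9

1. airspace authorization renewal 929 days ago vs limit 730 → not met
2. condition 'flies at night' holds; aircraft overdue for inspection 1 > 0 → not met
3. condition 'flies over people' holds; Part 107 recurrent training 40 days ago vs limit 30 → not met
4. visual observers trained 2 < 4 → not met
5. hull coverage $5,000 < $20,000 → not met
6. condition 'flies beyond visual line of sight' holds; airframe inspection 131 days ago vs limit 120 → not met
7. certificated remote pilots 5 ≥ 4 → met
8. insurance policy review 353 days ago vs limit 270 → not met
9. remote pilot certificate absent → not met
10. battery cycle review 85 days ago vs limit 60 → not met
Not met: 9 of 10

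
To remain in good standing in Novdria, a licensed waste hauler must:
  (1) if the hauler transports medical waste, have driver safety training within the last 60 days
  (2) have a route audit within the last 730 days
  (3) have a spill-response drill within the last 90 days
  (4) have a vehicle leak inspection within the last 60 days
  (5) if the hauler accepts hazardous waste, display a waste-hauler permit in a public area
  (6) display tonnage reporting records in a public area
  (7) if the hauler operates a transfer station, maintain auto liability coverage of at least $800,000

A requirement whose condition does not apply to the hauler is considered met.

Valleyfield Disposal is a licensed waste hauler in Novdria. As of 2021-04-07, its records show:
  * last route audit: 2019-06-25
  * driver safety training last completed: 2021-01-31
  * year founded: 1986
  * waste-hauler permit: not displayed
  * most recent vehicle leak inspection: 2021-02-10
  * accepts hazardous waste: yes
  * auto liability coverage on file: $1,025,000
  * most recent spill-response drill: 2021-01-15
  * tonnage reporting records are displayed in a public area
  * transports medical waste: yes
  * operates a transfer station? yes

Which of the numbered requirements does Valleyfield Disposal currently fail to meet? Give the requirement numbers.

1. condition 'transports medical waste' holds; driver safety training 66 days ago vs limit 60 → not met
2. route audit 652 days ago vs limit 730 → met
3. spill-response drill 82 days ago vs limit 90 → met
4. vehicle leak inspection 56 days ago vs limit 60 → met
5. condition 'accepts hazardous waste' holds; waste-hauler permit absent → not met
6. tonnage reporting records present → met
7. condition 'operates a transfer station' holds; auto liability coverage $1,025,000 ≥ $800,000 → met
Not met: 1, 5

1, 5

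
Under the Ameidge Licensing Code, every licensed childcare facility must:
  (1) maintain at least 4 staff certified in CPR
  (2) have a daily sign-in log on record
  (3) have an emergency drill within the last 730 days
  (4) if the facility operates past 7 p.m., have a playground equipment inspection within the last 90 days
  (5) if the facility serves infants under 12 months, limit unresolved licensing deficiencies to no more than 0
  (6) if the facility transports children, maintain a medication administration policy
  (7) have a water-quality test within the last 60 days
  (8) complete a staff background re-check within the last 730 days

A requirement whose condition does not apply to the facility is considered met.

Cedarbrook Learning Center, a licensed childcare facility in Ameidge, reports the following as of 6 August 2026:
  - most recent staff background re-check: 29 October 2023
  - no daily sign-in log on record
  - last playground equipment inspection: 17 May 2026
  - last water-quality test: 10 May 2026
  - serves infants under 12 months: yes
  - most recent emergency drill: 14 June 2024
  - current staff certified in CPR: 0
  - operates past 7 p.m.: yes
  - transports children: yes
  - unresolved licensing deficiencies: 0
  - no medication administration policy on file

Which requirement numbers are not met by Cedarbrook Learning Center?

1, 2, 3, 6, 7, 8

1. staff certified in CPR 0 < 4 → not met
2. daily sign-in log absent → not met
3. emergency drill 783 days ago vs limit 730 → not met
4. condition 'operates past 7 p.m.' holds; playground equipment inspection 81 days ago vs limit 90 → met
5. condition 'serves infants under 12 months' holds; unresolved licensing deficiencies 0 ≤ 0 → met
6. condition 'transports children' holds; medication administration policy absent → not met
7. water-quality test 88 days ago vs limit 60 → not met
8. staff background re-check 1012 days ago vs limit 730 → not met
Not met: 1, 2, 3, 6, 7, 8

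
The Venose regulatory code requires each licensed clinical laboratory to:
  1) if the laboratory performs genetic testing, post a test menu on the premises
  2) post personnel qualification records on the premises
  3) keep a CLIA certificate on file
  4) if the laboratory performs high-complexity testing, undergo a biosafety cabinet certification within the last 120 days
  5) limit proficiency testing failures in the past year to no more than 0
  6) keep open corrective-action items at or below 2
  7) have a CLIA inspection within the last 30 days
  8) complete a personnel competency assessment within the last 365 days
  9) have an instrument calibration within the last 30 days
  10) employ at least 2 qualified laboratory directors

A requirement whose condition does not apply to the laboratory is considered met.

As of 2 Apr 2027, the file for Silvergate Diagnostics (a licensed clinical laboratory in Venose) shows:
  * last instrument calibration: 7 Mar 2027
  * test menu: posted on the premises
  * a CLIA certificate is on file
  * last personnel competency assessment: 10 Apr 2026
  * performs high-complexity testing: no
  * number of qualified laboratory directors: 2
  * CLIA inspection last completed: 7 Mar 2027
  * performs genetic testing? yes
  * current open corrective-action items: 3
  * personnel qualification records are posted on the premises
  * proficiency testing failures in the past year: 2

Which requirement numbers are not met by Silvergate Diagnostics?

5, 6

1. condition 'performs genetic testing' holds; test menu present → met
2. personnel qualification records present → met
3. CLIA certificate present → met
4. condition 'performs high-complexity testing' does not hold → requirement n/a → met
5. proficiency testing failures in the past year 2 > 0 → not met
6. open corrective-action items 3 > 2 → not met
7. CLIA inspection 26 days ago vs limit 30 → met
8. personnel competency assessment 357 days ago vs limit 365 → met
9. instrument calibration 26 days ago vs limit 30 → met
10. qualified laboratory directors 2 ≥ 2 → met
Not met: 5, 6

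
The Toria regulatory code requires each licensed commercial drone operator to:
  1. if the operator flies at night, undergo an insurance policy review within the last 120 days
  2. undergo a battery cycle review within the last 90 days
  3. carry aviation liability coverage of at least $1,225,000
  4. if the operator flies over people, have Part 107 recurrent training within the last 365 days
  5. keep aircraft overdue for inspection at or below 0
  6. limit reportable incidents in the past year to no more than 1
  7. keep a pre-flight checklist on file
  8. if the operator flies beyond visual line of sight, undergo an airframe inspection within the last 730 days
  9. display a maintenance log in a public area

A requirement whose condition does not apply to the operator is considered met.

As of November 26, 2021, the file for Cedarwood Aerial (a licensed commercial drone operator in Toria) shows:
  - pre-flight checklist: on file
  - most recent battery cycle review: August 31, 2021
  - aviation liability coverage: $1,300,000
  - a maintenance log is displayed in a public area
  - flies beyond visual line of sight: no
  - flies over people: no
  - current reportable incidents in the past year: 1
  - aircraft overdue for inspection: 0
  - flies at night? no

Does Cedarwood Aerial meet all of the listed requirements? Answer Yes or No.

1. condition 'flies at night' does not hold → requirement n/a → met
2. battery cycle review 87 days ago vs limit 90 → met
3. aviation liability coverage $1,300,000 ≥ $1,225,000 → met
4. condition 'flies over people' does not hold → requirement n/a → met
5. aircraft overdue for inspection 0 ≤ 0 → met
6. reportable incidents in the past year 1 ≤ 1 → met
7. pre-flight checklist present → met
8. condition 'flies beyond visual line of sight' does not hold → requirement n/a → met
9. maintenance log present → met
All met.

Yes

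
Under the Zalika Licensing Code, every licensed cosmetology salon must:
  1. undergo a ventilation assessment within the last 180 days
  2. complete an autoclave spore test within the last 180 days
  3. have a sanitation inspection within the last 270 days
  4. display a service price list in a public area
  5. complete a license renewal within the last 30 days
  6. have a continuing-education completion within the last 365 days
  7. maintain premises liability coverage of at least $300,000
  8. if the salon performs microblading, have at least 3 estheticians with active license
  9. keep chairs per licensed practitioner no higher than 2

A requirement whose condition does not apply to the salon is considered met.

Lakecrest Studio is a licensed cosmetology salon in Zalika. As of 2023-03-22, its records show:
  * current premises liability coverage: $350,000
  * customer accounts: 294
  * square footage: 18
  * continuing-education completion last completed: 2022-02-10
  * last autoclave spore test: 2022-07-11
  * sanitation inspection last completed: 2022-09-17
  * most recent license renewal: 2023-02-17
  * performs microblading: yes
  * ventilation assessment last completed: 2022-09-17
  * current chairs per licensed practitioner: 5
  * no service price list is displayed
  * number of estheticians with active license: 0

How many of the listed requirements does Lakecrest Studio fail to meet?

1. ventilation assessment 186 days ago vs limit 180 → not met
2. autoclave spore test 254 days ago vs limit 180 → not met
3. sanitation inspection 186 days ago vs limit 270 → met
4. service price list absent → not met
5. license renewal 33 days ago vs limit 30 → not met
6. continuing-education completion 405 days ago vs limit 365 → not met
7. premises liability coverage $350,000 ≥ $300,000 → met
8. condition 'performs microblading' holds; estheticians with active license 0 < 3 → not met
9. chairs per licensed practitioner 5 > 2 → not met
Not met: 7 of 9

7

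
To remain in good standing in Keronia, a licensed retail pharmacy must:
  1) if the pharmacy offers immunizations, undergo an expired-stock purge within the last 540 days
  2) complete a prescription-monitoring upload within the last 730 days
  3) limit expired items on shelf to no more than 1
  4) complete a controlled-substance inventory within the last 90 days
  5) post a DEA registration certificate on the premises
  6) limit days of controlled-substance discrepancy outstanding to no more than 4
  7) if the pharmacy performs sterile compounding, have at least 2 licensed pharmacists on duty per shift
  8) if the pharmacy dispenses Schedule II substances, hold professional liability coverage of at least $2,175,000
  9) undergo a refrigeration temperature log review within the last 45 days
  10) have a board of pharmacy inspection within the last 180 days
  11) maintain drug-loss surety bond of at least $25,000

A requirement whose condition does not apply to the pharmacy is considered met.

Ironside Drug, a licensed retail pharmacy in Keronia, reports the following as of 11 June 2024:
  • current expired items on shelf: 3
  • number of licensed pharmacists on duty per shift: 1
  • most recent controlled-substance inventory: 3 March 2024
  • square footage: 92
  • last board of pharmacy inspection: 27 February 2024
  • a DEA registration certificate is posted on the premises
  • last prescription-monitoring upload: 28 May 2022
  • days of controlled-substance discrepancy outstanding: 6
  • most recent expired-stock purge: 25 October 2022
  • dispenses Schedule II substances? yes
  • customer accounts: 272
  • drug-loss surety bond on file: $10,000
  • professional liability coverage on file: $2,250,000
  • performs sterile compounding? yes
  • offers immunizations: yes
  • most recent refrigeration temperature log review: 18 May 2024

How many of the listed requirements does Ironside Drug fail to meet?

7

1. condition 'offers immunizations' holds; expired-stock purge 595 days ago vs limit 540 → not met
2. prescription-monitoring upload 745 days ago vs limit 730 → not met
3. expired items on shelf 3 > 1 → not met
4. controlled-substance inventory 100 days ago vs limit 90 → not met
5. DEA registration certificate present → met
6. days of controlled-substance discrepancy outstanding 6 > 4 → not met
7. condition 'performs sterile compounding' holds; licensed pharmacists on duty per shift 1 < 2 → not met
8. condition 'dispenses Schedule II substances' holds; professional liability coverage $2,250,000 ≥ $2,175,000 → met
9. refrigeration temperature log review 24 days ago vs limit 45 → met
10. board of pharmacy inspection 105 days ago vs limit 180 → met
11. drug-loss surety bond $10,000 < $25,000 → not met
Not met: 7 of 11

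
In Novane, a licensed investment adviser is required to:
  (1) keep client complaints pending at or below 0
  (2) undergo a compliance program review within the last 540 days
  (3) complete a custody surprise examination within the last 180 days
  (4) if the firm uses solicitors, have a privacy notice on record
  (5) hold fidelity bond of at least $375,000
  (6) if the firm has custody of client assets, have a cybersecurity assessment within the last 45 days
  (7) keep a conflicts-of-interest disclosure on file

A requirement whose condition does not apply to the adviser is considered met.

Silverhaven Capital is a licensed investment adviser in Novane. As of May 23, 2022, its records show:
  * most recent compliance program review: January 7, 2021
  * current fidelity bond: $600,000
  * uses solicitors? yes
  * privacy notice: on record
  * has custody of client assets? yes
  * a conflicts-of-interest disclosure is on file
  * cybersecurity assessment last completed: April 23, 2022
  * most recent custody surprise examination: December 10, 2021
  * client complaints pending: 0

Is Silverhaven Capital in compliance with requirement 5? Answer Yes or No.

5. fidelity bond $600,000 ≥ $375,000 → met

Yes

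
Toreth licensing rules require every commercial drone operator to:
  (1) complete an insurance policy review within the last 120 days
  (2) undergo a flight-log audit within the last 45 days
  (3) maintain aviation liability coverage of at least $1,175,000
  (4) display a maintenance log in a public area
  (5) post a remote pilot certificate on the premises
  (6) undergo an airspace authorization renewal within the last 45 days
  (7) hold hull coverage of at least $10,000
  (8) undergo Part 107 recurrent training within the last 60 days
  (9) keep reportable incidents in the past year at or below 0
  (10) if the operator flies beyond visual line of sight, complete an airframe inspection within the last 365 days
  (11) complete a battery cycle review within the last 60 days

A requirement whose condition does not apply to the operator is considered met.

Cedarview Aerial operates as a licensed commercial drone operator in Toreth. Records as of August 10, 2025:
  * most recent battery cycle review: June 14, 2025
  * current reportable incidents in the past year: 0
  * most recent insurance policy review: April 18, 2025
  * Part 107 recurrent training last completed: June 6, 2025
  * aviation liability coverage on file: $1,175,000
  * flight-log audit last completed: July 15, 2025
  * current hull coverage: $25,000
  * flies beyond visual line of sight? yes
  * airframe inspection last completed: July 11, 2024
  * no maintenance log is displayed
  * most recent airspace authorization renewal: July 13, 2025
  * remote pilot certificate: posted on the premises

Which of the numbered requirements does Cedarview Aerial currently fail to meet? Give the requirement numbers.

1. insurance policy review 114 days ago vs limit 120 → met
2. flight-log audit 26 days ago vs limit 45 → met
3. aviation liability coverage $1,175,000 ≥ $1,175,000 → met
4. maintenance log absent → not met
5. remote pilot certificate present → met
6. airspace authorization renewal 28 days ago vs limit 45 → met
7. hull coverage $25,000 ≥ $10,000 → met
8. Part 107 recurrent training 65 days ago vs limit 60 → not met
9. reportable incidents in the past year 0 ≤ 0 → met
10. condition 'flies beyond visual line of sight' holds; airframe inspection 395 days ago vs limit 365 → not met
11. battery cycle review 57 days ago vs limit 60 → met
Not met: 4, 8, 10

4, 8, 10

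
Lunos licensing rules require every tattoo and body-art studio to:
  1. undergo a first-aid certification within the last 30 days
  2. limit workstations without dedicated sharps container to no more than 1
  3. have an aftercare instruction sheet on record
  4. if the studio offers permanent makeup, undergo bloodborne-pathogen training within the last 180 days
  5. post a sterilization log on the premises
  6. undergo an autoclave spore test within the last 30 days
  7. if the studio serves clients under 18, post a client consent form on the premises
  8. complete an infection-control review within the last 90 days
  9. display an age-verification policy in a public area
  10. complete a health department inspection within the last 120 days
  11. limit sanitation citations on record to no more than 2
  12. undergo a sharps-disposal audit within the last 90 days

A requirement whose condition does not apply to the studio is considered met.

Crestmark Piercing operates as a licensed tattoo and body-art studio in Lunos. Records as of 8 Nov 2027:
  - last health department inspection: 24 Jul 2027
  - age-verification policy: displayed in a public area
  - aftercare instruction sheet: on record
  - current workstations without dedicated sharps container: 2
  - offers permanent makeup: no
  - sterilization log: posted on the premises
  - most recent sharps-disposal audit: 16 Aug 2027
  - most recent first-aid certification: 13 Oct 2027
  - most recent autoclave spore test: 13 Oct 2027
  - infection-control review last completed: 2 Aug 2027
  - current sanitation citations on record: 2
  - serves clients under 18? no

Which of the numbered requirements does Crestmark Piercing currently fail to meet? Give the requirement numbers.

1. first-aid certification 26 days ago vs limit 30 → met
2. workstations without dedicated sharps container 2 > 1 → not met
3. aftercare instruction sheet present → met
4. condition 'offers permanent makeup' does not hold → requirement n/a → met
5. sterilization log present → met
6. autoclave spore test 26 days ago vs limit 30 → met
7. condition 'serves clients under 18' does not hold → requirement n/a → met
8. infection-control review 98 days ago vs limit 90 → not met
9. age-verification policy present → met
10. health department inspection 107 days ago vs limit 120 → met
11. sanitation citations on record 2 ≤ 2 → met
12. sharps-disposal audit 84 days ago vs limit 90 → met
Not met: 2, 8

2, 8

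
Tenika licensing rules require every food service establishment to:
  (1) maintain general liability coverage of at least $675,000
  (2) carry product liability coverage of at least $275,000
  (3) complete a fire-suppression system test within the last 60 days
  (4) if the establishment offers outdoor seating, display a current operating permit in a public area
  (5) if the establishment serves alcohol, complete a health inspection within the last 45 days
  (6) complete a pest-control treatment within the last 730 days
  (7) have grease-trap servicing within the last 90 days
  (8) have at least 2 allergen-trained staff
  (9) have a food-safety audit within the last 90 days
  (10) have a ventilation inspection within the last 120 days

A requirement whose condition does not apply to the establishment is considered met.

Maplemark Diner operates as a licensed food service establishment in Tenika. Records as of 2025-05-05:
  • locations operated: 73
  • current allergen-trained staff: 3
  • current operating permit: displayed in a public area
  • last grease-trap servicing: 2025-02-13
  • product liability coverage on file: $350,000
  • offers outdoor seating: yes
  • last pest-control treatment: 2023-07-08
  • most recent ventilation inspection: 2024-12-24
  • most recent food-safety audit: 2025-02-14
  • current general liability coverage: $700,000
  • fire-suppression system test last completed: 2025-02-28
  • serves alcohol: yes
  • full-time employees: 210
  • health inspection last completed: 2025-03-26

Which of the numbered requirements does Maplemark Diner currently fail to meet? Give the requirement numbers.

3, 10

1. general liability coverage $700,000 ≥ $675,000 → met
2. product liability coverage $350,000 ≥ $275,000 → met
3. fire-suppression system test 66 days ago vs limit 60 → not met
4. condition 'offers outdoor seating' holds; current operating permit present → met
5. condition 'serves alcohol' holds; health inspection 40 days ago vs limit 45 → met
6. pest-control treatment 667 days ago vs limit 730 → met
7. grease-trap servicing 81 days ago vs limit 90 → met
8. allergen-trained staff 3 ≥ 2 → met
9. food-safety audit 80 days ago vs limit 90 → met
10. ventilation inspection 132 days ago vs limit 120 → not met
Not met: 3, 10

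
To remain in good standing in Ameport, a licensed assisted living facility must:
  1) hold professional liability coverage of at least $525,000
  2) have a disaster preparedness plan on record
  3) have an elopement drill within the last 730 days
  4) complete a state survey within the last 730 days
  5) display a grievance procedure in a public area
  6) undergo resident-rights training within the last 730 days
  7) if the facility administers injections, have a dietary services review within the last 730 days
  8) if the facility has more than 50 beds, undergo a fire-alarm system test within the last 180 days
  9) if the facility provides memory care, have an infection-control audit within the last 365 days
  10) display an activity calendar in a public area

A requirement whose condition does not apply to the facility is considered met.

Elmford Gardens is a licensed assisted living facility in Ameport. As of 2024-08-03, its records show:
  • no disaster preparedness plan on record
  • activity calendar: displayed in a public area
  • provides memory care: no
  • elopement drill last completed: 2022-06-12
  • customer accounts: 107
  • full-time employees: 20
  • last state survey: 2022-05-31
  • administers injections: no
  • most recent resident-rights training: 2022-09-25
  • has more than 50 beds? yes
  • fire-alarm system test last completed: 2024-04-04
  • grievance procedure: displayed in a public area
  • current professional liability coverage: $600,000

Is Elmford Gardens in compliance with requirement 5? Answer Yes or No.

Yes

5. grievance procedure present → met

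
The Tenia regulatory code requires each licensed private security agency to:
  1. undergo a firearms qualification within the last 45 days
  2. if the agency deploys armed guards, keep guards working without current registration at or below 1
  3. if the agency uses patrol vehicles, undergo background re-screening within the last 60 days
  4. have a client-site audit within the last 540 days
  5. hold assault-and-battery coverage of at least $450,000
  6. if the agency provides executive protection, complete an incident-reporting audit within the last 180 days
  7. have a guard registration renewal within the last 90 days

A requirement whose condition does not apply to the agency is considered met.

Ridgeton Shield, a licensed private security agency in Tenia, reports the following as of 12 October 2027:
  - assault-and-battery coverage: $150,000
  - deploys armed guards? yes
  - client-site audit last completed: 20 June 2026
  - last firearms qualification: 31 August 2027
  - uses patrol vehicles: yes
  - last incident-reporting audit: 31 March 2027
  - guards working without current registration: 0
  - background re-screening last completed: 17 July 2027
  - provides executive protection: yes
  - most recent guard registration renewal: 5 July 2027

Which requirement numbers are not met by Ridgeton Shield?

1. firearms qualification 42 days ago vs limit 45 → met
2. condition 'deploys armed guards' holds; guards working without current registration 0 ≤ 1 → met
3. condition 'uses patrol vehicles' holds; background re-screening 87 days ago vs limit 60 → not met
4. client-site audit 479 days ago vs limit 540 → met
5. assault-and-battery coverage $150,000 < $450,000 → not met
6. condition 'provides executive protection' holds; incident-reporting audit 195 days ago vs limit 180 → not met
7. guard registration renewal 99 days ago vs limit 90 → not met
Not met: 3, 5, 6, 7

3, 5, 6, 7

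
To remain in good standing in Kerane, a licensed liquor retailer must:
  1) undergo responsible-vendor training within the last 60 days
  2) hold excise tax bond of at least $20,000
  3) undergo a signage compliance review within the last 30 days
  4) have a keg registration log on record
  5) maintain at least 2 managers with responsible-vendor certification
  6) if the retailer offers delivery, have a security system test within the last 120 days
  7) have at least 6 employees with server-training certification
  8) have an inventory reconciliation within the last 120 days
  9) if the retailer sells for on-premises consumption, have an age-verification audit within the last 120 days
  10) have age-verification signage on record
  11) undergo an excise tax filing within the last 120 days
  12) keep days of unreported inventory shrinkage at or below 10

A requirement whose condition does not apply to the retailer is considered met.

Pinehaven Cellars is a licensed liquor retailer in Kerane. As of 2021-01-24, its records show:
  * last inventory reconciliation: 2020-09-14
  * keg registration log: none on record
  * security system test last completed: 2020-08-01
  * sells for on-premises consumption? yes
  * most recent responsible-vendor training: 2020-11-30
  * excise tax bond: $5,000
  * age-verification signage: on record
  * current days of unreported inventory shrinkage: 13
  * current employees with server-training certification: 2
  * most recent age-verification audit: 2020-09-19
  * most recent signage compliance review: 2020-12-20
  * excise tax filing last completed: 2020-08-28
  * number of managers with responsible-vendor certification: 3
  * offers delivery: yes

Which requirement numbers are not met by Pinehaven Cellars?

1. responsible-vendor training 55 days ago vs limit 60 → met
2. excise tax bond $5,000 < $20,000 → not met
3. signage compliance review 35 days ago vs limit 30 → not met
4. keg registration log absent → not met
5. managers with responsible-vendor certification 3 ≥ 2 → met
6. condition 'offers delivery' holds; security system test 176 days ago vs limit 120 → not met
7. employees with server-training certification 2 < 6 → not met
8. inventory reconciliation 132 days ago vs limit 120 → not met
9. condition 'sells for on-premises consumption' holds; age-verification audit 127 days ago vs limit 120 → not met
10. age-verification signage present → met
11. excise tax filing 149 days ago vs limit 120 → not met
12. days of unreported inventory shrinkage 13 > 10 → not met
Not met: 2, 3, 4, 6, 7, 8, 9, 11, 12

2, 3, 4, 6, 7, 8, 9, 11, 12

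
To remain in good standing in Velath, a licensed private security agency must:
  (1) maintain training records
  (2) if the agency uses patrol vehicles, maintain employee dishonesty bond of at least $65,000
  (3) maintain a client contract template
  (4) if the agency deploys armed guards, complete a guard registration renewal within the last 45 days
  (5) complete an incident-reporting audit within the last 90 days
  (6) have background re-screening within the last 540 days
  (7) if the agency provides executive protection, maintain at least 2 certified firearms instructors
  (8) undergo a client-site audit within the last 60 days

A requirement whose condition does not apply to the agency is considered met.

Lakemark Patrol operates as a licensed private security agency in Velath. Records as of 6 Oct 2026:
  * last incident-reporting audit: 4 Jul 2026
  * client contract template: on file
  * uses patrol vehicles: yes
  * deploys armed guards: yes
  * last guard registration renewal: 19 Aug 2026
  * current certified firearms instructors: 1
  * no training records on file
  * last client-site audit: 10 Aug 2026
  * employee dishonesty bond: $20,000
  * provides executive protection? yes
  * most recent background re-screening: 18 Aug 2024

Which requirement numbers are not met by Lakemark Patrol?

1, 2, 4, 5, 6, 7

1. training records absent → not met
2. condition 'uses patrol vehicles' holds; employee dishonesty bond $20,000 < $65,000 → not met
3. client contract template present → met
4. condition 'deploys armed guards' holds; guard registration renewal 48 days ago vs limit 45 → not met
5. incident-reporting audit 94 days ago vs limit 90 → not met
6. background re-screening 779 days ago vs limit 540 → not met
7. condition 'provides executive protection' holds; certified firearms instructors 1 < 2 → not met
8. client-site audit 57 days ago vs limit 60 → met
Not met: 1, 2, 4, 5, 6, 7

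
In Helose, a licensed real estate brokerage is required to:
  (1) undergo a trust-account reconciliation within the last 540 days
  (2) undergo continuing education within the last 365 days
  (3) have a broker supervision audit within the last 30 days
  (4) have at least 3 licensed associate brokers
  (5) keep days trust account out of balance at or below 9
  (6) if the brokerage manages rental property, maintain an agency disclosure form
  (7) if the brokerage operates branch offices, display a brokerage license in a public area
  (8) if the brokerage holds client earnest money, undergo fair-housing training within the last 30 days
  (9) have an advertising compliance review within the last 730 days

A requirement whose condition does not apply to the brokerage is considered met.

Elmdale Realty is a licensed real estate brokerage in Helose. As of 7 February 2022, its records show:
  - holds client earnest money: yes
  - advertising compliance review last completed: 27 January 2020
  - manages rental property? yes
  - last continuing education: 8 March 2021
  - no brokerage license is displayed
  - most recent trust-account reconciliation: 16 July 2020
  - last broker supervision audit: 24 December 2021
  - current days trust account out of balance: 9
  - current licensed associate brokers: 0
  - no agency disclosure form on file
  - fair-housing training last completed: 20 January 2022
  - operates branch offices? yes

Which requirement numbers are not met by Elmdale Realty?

1, 3, 4, 6, 7, 9

1. trust-account reconciliation 571 days ago vs limit 540 → not met
2. continuing education 336 days ago vs limit 365 → met
3. broker supervision audit 45 days ago vs limit 30 → not met
4. licensed associate brokers 0 < 3 → not met
5. days trust account out of balance 9 ≤ 9 → met
6. condition 'manages rental property' holds; agency disclosure form absent → not met
7. condition 'operates branch offices' holds; brokerage license absent → not met
8. condition 'holds client earnest money' holds; fair-housing training 18 days ago vs limit 30 → met
9. advertising compliance review 742 days ago vs limit 730 → not met
Not met: 1, 3, 4, 6, 7, 9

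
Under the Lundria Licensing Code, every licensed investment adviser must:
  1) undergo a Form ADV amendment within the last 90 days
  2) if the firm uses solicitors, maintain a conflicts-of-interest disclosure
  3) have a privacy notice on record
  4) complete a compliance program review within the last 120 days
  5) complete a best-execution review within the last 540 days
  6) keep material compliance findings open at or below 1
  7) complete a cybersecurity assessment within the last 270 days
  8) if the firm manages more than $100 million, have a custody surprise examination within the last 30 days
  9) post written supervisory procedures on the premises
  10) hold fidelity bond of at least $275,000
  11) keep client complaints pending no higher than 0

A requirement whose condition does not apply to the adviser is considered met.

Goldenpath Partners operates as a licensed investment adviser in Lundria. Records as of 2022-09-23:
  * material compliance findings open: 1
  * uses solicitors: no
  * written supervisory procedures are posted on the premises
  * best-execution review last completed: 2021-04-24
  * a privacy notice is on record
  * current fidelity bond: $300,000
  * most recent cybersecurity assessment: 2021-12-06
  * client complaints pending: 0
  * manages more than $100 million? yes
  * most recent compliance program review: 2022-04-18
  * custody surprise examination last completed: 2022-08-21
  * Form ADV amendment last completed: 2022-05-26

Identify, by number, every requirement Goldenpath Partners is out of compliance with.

1, 4, 7, 8

1. Form ADV amendment 120 days ago vs limit 90 → not met
2. condition 'uses solicitors' does not hold → requirement n/a → met
3. privacy notice present → met
4. compliance program review 158 days ago vs limit 120 → not met
5. best-execution review 517 days ago vs limit 540 → met
6. material compliance findings open 1 ≤ 1 → met
7. cybersecurity assessment 291 days ago vs limit 270 → not met
8. condition 'manages more than $100 million' holds; custody surprise examination 33 days ago vs limit 30 → not met
9. written supervisory procedures present → met
10. fidelity bond $300,000 ≥ $275,000 → met
11. client complaints pending 0 ≤ 0 → met
Not met: 1, 4, 7, 8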